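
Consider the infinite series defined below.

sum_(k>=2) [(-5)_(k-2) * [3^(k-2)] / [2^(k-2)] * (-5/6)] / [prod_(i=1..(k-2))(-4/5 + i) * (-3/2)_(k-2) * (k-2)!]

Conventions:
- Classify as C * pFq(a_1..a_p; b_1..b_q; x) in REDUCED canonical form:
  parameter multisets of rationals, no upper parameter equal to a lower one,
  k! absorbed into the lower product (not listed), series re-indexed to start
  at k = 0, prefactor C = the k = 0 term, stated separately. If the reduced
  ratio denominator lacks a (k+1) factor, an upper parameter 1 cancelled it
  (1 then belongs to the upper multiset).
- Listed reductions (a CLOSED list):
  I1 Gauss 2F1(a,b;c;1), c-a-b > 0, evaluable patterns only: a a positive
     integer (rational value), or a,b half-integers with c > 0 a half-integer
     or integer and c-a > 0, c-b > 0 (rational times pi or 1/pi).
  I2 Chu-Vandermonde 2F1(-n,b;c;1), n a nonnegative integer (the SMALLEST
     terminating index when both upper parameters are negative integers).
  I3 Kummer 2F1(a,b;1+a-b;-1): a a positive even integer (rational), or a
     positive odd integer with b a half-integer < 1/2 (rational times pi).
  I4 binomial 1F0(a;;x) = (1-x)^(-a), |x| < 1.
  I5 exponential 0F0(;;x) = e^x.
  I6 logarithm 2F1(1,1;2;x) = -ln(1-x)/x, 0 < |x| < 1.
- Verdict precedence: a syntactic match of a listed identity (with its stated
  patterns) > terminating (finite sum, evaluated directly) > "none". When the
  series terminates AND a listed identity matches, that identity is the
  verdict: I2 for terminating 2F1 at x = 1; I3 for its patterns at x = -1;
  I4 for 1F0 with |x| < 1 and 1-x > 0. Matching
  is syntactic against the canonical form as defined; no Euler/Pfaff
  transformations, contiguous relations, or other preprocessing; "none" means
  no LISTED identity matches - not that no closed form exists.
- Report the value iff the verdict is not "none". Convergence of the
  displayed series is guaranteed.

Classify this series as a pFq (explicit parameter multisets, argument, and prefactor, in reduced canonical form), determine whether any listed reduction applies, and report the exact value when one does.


First insight: with t_0 = -5/6, the lower running product (prefactor -5/6) is a rising factorial.
Term ratio: r(k) = (3/2) * (k-5) / [(k-3/2) (k+1/5) (k+1)] ; factor over Q: parameters, x = (3/2), and C = -5/6.

Canonical form: C = -5/6 times 1F2 with upper {-5}, lower {-3/2, 1/5}, x = 3/2. Verdict: terminating - the sum ends at index 5 because -5 is a negative integer; exact evaluation follows. Sum: -39535/7392.


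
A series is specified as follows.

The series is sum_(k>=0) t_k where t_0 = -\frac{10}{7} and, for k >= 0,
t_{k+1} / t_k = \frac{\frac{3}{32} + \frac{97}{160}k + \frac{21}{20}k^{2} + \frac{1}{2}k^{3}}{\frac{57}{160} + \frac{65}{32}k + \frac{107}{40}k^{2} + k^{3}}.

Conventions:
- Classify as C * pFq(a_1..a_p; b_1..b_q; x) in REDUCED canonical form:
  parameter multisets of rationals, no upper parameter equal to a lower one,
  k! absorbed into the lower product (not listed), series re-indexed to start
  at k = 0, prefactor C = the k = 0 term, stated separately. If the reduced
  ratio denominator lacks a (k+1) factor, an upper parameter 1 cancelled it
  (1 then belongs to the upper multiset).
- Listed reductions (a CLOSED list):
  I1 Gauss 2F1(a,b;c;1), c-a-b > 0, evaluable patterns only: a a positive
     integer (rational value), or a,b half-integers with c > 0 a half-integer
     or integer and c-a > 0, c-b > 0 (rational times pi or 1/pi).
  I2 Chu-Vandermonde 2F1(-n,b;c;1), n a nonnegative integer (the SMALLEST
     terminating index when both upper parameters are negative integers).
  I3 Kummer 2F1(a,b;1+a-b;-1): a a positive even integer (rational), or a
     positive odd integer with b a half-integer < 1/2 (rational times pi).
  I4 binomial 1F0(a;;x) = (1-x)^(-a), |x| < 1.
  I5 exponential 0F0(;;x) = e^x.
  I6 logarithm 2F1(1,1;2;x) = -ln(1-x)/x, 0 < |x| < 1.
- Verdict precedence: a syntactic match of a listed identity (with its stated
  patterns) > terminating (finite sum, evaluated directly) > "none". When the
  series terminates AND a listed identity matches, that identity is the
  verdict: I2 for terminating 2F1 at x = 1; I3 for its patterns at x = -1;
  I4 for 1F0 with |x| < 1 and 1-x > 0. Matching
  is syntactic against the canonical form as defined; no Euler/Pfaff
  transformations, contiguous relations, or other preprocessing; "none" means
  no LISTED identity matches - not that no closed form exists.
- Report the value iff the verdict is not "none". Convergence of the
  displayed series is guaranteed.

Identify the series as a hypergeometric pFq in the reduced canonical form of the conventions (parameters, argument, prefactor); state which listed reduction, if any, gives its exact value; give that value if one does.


First insight: t_0 being -\frac{10}{7}, the parameter 1/4 appears in both the upper and lower lists and cancels.
Term ratio: r(k) = \frac{1}{2} * (k+\frac{3}{5}) (k+\frac{5}{4}) / [(k+\frac{57}{40}) (k+1)] - poly over poly, x = \frac{1}{2} from leading terms; C = -\frac{10}{7} at k = 0.

This is -\frac{10}{7} * 2F1(\frac{3}{5}, \frac{5}{4}; \frac{57}{40}; \frac{1}{2}) in reduced canonical form. Verdict: none (x = \frac{1}{2}): each listed identity misses the multisets {\frac{3}{5}, \frac{5}{4}} ; {\frac{57}{40}}.


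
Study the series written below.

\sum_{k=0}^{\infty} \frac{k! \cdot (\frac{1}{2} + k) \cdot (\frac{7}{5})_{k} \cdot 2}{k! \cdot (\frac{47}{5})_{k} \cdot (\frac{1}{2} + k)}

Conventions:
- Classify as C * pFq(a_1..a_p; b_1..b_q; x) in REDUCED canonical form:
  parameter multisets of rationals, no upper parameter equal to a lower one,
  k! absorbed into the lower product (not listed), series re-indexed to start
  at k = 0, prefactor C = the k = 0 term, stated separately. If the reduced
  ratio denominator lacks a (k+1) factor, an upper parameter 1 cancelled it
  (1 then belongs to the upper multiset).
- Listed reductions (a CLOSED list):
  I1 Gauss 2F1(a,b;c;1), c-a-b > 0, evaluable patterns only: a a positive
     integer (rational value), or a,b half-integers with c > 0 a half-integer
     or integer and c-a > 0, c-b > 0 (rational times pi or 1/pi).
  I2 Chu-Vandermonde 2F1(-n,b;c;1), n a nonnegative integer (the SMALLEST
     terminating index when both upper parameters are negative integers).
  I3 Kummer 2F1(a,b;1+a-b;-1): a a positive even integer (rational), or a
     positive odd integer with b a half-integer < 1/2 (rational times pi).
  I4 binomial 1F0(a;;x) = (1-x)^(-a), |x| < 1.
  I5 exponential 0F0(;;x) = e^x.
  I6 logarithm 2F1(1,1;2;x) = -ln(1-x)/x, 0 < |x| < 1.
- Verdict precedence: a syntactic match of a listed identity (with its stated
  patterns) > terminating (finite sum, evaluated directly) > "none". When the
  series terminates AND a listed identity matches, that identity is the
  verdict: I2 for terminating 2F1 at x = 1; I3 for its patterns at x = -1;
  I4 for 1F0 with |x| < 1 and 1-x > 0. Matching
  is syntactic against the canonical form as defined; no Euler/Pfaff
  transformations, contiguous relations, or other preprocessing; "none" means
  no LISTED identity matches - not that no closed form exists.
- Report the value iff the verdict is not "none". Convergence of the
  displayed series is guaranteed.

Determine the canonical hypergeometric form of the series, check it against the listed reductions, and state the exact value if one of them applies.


At argument 1: a 2F1 with upper {1, \frac{7}{5}}, lower {\frac{47}{5}}, scaled by C = 2. Verdict: Gauss's theorem (I1) matches (x = 1: the Gamma ratio telescopes since c-a-b = 7 > 0 and a = 1 in Z>0). Sum: \frac{12}{5}.

Key step: t_0 being 2, the factorial ratio (prefactor 2) (k+a-1)!/(a-1)! is a rising factorial (a)_k.
Step ratio: r(k) = 1 * (k+1) (k+\frac{7}{5}) / [(k+\frac{47}{5}) (k+1)] - rational; roots negated = parameters, x = 1, C = 2.


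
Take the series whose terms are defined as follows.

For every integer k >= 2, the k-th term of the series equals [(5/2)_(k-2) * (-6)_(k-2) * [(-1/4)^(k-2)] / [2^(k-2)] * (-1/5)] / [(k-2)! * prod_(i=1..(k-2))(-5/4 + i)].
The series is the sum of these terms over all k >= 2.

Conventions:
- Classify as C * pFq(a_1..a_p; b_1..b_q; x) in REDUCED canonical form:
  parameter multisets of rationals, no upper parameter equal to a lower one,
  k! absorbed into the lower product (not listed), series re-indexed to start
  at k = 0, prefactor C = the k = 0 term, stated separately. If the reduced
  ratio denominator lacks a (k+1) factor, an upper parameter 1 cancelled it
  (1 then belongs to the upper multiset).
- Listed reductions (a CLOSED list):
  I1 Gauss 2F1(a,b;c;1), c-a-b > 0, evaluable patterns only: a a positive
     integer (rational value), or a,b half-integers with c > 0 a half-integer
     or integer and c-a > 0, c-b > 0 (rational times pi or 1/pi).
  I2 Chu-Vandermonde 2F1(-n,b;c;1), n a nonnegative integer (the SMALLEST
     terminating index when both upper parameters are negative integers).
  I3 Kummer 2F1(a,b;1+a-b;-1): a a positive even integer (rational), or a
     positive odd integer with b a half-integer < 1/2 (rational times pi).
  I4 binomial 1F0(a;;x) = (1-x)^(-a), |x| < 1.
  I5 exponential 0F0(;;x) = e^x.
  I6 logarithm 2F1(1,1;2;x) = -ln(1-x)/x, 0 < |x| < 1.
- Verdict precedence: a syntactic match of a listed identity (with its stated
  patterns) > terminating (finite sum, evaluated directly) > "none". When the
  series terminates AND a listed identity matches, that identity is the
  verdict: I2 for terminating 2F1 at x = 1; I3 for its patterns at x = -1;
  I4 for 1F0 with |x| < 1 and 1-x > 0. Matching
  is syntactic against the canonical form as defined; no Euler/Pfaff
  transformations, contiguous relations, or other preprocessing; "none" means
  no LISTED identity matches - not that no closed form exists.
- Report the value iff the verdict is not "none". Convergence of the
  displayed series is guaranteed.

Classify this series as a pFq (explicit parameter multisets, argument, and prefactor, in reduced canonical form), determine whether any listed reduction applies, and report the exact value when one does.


x = -1/8 here; the reduced form reads 2F1, upper {-6, 5/2}, lower {-1/4}, C = -1/5. Verdict: terminating - the sum ends at index 6 because -6 is a negative integer; exact evaluation follows. Exact value: 1796379/389120.

First insight: from the first term -1/5: the two k-th powers (C = -1/5) combine into one argument.
Consecutive-term ratio: r(k) = (-1/8) * (k-6) (k+5/2) / [(k-1/4) (k+1)] - rational in k, leading ratio (-1/8); with t_0 = -1/5, classification follows.


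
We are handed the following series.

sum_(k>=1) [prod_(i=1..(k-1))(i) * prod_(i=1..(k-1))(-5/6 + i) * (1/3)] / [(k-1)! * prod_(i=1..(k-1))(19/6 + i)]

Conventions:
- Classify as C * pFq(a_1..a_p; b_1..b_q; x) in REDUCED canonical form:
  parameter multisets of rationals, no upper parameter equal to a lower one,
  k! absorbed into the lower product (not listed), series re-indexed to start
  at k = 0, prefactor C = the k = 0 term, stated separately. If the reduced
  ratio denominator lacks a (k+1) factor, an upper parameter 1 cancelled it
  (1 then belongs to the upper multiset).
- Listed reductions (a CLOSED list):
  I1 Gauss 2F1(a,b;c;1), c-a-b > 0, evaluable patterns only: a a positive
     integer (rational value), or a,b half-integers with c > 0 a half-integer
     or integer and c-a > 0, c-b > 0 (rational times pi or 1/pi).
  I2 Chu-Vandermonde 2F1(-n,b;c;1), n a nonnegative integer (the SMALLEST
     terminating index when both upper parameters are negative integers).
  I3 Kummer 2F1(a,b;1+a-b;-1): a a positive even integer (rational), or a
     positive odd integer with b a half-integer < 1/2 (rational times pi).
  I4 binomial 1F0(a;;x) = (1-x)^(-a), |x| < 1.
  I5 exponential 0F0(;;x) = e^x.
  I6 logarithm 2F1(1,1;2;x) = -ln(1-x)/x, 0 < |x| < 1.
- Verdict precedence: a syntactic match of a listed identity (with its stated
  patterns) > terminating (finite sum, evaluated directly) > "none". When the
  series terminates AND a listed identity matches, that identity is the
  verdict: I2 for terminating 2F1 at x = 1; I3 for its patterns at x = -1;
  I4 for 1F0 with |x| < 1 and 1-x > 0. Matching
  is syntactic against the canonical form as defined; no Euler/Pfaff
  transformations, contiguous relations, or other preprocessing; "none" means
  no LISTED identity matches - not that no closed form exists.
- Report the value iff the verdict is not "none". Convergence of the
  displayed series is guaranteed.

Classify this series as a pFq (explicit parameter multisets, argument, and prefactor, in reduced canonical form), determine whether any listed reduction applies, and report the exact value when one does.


x = 1 here; the reduced form reads 2F1, upper {1/6, 1}, lower {25/6}, C = 1/3. Verdict: Gauss (I1, integer-parameter pattern) matches (x = 1: the Gamma ratio telescopes since c-a-b = 3 > 0 and a = 1 in Z>0). Hence: 19/54.

Key observation: with t_0 = 1/3, the running product (prefactor 1/3) telescopes to a rising factorial.
Step ratio: r(k) = 1 * (k+1/6) (k+1) / [(k+25/6) (k+1)] - rational in k. x = 1; t_0 = 1/3; negate the roots.


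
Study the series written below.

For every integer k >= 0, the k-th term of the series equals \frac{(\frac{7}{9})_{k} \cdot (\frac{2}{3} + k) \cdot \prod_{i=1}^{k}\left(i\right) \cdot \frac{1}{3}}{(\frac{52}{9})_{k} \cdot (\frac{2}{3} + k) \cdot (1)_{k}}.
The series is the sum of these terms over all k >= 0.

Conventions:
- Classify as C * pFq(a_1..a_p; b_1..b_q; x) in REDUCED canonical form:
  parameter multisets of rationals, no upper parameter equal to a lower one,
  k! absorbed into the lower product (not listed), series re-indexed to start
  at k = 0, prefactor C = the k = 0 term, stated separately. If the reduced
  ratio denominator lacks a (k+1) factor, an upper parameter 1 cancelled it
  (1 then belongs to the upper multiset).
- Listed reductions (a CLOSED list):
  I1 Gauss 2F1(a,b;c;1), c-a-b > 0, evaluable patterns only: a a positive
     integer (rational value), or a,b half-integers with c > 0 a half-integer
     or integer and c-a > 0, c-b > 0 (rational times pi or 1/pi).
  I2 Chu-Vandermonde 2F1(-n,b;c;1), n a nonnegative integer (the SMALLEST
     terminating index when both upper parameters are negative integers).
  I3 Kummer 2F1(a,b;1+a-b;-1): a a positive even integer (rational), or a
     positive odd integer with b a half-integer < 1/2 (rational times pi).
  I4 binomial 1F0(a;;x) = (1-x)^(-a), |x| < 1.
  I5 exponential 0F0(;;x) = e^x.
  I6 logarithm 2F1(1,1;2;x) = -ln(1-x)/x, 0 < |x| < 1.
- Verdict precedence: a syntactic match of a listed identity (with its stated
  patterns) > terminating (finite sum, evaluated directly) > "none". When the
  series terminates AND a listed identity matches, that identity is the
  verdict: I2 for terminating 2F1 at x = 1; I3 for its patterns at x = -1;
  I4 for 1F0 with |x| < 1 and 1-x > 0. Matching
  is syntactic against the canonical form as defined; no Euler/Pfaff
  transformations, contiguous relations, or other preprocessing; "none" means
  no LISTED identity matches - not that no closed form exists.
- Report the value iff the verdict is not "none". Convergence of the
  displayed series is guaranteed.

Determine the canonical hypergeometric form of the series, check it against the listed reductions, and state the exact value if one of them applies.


The series (x = 1) is 2F1: upper {\frac{7}{9}, 1}, lower {\frac{52}{9}}, prefactor \frac{1}{3}. Verdict (x = 1): Gauss (I1, integer-parameter pattern) applies (x = 1: the Gamma ratio telescopes since c-a-b = 4 > 0 and a = 1 in Z>0). Value: \frac{43}{108}.

The tell: t_0 = \frac{1}{3} here, and the running product (prefactor 1/3) telescopes to a rising factorial.
Ratio: r(k) = 1 * (k+\frac{7}{9}) (k+1) / [(k+\frac{52}{9}) (k+1)] - poly over poly, x = 1 from leading terms; C = \frac{1}{3} at k = 0.


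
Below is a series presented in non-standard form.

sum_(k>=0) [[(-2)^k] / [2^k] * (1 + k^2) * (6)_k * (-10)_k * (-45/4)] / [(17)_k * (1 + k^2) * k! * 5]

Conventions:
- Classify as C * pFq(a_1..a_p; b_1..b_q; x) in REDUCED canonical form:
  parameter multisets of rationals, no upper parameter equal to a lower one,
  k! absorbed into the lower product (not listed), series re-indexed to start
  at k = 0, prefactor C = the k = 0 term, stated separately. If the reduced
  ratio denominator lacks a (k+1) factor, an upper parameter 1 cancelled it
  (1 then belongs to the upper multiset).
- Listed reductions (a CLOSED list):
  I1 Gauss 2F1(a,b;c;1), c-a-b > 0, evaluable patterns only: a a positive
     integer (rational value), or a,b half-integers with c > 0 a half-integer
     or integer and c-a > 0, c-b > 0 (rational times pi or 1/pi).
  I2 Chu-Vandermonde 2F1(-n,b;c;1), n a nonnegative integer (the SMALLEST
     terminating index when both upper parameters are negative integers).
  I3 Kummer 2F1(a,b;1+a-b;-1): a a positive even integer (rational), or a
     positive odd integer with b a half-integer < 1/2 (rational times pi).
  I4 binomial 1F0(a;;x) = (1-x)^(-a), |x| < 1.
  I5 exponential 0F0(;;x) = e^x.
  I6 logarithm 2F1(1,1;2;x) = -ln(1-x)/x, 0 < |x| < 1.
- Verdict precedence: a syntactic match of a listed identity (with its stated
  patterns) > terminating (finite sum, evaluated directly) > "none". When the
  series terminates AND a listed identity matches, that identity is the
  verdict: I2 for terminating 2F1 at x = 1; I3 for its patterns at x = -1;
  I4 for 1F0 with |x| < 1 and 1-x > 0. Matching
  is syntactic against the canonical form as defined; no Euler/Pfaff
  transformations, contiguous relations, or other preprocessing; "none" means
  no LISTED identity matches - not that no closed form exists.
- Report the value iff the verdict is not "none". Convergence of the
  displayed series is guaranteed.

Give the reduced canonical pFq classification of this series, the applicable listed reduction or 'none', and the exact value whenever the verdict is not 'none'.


Key step: t_0 = -9/4 here, and the factor k^2 + 1 cancels (top and bottom), leaving C = -9/4, x = -1.
Consecutive-term ratio: r(k) = (-1) * (k-10) (k+6) / [(k+17) (k+1)] - rational; roots negated = parameters, x = (-1), C = -9/4.

This is -9/4 * 2F1(-10, 6; 17; -1) in reduced canonical form. Verdict (x = -1): the Kummer evaluation I3 applies (x = -1; c = 17 equals 1+a-b for upper {-10, 6}: listed pattern). Hence: -63.


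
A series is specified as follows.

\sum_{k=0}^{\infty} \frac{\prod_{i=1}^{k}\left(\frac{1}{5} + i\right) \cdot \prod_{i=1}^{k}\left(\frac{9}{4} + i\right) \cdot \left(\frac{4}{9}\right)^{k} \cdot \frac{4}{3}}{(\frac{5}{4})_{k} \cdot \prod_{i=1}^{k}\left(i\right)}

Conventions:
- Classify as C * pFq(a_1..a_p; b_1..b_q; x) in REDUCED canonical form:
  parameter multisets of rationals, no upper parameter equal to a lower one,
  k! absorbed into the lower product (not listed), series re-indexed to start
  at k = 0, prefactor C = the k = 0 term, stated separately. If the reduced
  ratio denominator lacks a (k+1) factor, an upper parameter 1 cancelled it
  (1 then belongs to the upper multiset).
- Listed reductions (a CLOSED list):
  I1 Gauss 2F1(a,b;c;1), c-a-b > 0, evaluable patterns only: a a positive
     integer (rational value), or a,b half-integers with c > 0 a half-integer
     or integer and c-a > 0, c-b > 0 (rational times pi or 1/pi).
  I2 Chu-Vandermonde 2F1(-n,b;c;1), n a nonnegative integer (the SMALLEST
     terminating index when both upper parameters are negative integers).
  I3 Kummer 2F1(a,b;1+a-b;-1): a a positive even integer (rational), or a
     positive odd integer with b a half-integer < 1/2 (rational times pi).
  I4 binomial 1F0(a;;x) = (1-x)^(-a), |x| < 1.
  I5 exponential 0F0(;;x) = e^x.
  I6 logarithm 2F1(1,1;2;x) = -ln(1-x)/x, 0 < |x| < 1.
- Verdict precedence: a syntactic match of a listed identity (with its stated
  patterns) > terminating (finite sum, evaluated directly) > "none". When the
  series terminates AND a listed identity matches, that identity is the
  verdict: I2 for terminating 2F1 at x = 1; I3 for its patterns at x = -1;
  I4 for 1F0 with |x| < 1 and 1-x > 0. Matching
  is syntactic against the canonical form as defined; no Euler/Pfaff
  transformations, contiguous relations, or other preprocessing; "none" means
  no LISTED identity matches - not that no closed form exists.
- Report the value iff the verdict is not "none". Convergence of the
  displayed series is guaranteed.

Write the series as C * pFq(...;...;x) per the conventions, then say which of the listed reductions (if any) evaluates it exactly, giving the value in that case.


Canonical form: C = \frac{4}{3} times 2F1 with upper {\frac{6}{5}, \frac{13}{4}}, lower {\frac{5}{4}}, x = \frac{4}{9}. Verdict: none. Every listed pattern misses the 2F1 form at \frac{4}{9}, upper {\frac{6}{5}, \frac{13}{4}}.

First insight: t_0 = \frac{4}{3} here, and the product of the first k integers (C = 4/3, x = 4/9) is k!.
Consecutive-term ratio: r(k) = \frac{4}{9} * (k+\frac{6}{5}) (k+\frac{13}{4}) / [(k+\frac{5}{4}) (k+1)] ; factor over Q: parameters, x = \frac{4}{9}, and C = \frac{4}{3}.


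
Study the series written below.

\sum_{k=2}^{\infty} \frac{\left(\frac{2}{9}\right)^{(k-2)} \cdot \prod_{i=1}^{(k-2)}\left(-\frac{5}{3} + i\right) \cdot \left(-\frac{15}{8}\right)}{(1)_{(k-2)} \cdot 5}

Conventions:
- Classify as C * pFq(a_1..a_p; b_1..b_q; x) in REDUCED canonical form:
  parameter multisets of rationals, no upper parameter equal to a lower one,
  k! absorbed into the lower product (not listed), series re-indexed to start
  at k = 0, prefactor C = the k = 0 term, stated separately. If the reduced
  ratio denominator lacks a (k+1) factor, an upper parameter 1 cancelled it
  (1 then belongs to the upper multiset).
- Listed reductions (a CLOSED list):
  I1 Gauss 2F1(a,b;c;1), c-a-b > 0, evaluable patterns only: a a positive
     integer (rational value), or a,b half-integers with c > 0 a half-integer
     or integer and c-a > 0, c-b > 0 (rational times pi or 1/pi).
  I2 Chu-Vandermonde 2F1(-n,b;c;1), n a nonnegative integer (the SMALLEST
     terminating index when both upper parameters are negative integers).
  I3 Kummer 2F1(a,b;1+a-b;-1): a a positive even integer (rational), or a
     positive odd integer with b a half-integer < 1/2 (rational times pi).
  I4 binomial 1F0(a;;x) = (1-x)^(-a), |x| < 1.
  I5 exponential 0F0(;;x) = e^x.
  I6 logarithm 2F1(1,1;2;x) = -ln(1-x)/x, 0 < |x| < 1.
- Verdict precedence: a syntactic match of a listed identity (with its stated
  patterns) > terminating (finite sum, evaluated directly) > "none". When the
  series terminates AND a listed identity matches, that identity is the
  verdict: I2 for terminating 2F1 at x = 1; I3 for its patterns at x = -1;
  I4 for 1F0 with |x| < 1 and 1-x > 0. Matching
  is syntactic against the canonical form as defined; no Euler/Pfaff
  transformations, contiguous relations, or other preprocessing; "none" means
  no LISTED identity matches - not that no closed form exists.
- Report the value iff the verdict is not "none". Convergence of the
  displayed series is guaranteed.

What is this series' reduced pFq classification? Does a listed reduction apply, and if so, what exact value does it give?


Key observation: t_0 being -\frac{3}{8}, the running product (prefactor -3/8) telescopes to a rising factorial.
Term ratio: r(k) = \frac{2}{9} * (k-\frac{2}{3}) / [(k+1)] - poly over poly, x = \frac{2}{9} from leading terms; C = -\frac{3}{8} at k = 0.

The series (x = \frac{2}{9}) is 1F0: upper {-\frac{2}{3}}, lower {-}, prefactor -\frac{3}{8}. Verdict: this is the I4 binomial reduction (the 1F0 binomial series: exponent 2/3, x = \frac{2}{9}). Its exact value is \left(-\frac{3}{8}\right) \cdot \left(\frac{7}{9}\right)^{\frac{2}{3}}.


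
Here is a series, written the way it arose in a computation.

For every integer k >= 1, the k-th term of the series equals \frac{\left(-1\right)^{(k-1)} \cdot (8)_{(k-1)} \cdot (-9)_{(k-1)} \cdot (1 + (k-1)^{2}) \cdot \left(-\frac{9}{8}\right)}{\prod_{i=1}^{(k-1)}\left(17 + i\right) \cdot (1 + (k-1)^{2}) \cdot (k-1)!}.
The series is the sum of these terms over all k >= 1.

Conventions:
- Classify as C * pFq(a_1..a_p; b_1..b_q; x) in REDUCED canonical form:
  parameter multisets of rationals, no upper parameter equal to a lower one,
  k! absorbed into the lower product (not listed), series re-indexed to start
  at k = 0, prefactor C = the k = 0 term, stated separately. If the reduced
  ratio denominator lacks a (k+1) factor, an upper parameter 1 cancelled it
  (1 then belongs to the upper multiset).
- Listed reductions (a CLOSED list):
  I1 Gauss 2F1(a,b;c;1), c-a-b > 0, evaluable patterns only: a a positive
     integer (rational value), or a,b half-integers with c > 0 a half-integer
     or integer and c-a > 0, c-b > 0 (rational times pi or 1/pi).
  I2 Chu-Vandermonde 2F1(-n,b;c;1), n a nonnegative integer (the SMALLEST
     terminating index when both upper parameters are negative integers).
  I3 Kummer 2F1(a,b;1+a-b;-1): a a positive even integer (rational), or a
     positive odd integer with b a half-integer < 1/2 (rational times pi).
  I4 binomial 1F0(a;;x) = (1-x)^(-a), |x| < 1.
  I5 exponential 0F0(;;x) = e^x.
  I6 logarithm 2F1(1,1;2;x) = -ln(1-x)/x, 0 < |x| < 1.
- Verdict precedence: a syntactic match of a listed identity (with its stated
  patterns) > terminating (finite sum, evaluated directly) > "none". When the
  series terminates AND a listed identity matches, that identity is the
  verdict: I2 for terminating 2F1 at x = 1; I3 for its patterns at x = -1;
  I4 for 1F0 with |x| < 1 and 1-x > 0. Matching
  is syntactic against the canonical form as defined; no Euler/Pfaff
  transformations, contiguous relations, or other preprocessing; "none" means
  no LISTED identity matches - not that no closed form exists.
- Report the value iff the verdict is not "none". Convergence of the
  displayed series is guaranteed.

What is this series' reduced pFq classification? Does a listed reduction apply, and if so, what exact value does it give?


Reduced: x = -1, 2F1, upper = {-9, 8}, lower = {18}, C = -\frac{9}{8}. Verdict: Kummer (I3) applies (x = -1; c = 18 equals 1+a-b for upper {-9, 8}: listed pattern). Sum: -\frac{153}{4}.

Key observation: t_0 being -\frac{9}{8}, the factor k^2 + 1 cancels (top and bottom), leaving C = -9/8, x = -1.
Consecutive-term ratio: r(k) = -1 * (k-9) (k+8) / [(k+18) (k+1)] - rational in k. x = -1; t_0 = -\frac{9}{8}; negate the roots.


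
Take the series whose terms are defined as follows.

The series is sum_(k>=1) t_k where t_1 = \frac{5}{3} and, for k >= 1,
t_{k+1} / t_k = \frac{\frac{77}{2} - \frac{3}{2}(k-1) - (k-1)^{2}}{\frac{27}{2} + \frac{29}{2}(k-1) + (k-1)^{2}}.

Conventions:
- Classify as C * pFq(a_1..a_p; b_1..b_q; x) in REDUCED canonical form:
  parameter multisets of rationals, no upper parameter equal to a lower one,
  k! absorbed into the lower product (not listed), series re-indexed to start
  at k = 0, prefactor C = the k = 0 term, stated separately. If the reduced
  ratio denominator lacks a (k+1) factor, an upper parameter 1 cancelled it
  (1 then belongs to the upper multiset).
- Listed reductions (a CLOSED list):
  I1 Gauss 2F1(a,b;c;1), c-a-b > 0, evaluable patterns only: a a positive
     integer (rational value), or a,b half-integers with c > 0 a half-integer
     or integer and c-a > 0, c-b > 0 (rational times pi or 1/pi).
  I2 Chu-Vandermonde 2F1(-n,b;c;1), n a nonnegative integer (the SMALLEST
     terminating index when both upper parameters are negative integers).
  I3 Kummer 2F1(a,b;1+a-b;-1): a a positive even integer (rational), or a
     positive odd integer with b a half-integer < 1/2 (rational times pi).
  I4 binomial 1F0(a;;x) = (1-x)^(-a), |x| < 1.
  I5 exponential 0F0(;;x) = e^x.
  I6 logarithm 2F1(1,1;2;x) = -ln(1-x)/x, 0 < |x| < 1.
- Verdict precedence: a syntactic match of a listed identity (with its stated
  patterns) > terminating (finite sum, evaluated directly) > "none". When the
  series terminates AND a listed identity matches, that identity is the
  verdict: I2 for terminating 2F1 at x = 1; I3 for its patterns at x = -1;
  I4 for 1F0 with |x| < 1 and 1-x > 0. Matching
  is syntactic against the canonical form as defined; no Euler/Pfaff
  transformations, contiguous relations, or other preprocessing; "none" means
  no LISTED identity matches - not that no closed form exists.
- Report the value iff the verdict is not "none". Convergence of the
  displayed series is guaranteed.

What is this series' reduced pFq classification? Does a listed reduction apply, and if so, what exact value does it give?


Prefactor \frac{5}{3}, argument -1: 2F1 with upper {-\frac{11}{2}, 7} over lower {\frac{27}{2}}. Verdict: this is Kummer (I3) (x = -1; c = \frac{27}{2} equals 1+a-b for upper {-\frac{11}{2}, 7}: listed pattern). Exact value: \frac{4647768125}{805306368} \cdot \pi.

Key step: t_0 being \frac{5}{3}, the expanded ratio factors over Q; C = 5/3, roots give parameters.
Term ratio: r(k) = -1 * (k-\frac{11}{2}) (k+7) / [(k+\frac{27}{2}) (k+1)] - rational; roots negated = parameters, x = -1, C = \frac{5}{3}.


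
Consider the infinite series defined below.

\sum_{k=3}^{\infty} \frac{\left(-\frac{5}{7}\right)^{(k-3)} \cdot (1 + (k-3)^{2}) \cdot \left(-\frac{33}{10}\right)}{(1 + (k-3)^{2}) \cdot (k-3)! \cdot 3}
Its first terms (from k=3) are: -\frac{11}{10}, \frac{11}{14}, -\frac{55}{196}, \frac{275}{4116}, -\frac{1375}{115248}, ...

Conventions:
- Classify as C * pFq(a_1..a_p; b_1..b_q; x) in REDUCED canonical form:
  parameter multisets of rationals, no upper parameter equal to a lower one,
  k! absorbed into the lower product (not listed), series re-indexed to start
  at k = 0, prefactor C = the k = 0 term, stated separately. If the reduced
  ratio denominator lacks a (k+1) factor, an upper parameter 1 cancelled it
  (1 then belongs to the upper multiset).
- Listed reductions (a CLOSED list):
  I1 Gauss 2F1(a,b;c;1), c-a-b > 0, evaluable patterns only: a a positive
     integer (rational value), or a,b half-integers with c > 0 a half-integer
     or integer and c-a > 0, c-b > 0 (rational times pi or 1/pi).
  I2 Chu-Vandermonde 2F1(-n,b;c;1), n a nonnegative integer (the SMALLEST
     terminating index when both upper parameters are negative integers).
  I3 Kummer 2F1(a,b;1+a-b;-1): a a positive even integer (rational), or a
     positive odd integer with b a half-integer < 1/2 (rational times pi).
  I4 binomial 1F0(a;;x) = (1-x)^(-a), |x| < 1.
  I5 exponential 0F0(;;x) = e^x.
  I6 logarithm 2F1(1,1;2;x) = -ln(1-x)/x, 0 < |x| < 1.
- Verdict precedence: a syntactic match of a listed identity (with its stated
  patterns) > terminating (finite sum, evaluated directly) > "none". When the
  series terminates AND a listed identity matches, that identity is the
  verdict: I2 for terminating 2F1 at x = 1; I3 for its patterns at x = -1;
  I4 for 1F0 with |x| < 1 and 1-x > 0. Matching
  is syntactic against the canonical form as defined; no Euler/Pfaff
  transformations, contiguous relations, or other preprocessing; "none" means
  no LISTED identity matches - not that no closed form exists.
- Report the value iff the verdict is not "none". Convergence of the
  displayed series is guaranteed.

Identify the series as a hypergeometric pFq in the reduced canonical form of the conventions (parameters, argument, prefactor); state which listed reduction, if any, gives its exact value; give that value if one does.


x = -\frac{5}{7} here; the reduced form reads 0F0, upper {-}, lower {-}, C = -\frac{11}{10}. Verdict: the exponential series (I5) applies (the 0F0 exponential series at x = -\frac{5}{7}). Hence: \left(-\frac{11}{10}\right) \cdot e^{-\frac{5}{7}}.

Key observation: x = -\frac{5}{7} and striking the common factor k^2 + 1 reduces the term (prefactor -11/10).
Consecutive-term ratio: r(k) = -\frac{5}{7} * 1 / [(k+1)] - rational; roots negated = parameters, x = -\frac{5}{7}, C = -\frac{11}{10}.


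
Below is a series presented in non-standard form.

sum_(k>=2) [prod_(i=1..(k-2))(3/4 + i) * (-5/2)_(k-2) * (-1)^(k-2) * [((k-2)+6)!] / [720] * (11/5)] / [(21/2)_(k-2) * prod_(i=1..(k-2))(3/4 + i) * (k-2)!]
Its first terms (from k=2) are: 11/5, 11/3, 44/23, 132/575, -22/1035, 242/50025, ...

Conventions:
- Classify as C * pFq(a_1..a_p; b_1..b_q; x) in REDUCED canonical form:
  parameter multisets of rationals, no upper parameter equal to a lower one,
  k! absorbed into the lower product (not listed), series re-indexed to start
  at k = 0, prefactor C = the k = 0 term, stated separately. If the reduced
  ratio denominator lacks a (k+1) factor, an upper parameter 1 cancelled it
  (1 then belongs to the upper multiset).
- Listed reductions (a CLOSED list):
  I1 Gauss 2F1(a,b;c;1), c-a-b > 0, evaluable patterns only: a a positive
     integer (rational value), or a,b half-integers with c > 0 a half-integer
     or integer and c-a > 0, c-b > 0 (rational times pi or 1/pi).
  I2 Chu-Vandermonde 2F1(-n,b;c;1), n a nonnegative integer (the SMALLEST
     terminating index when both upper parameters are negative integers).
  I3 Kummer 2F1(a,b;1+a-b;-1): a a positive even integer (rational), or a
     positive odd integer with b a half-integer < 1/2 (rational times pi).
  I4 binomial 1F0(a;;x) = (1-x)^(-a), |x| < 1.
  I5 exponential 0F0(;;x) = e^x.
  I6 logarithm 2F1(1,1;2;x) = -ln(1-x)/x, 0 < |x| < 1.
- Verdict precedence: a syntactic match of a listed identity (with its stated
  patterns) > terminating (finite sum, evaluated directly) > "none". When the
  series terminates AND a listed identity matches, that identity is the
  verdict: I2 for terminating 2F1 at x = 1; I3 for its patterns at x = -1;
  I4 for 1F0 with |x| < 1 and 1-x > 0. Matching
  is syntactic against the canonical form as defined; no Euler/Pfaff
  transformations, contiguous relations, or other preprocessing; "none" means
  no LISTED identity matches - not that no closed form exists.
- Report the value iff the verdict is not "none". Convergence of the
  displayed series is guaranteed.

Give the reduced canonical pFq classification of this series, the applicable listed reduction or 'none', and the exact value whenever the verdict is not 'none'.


x = -1 here; the reduced form reads 2F1, upper {-5/2, 7}, lower {21/2}, C = 11/5. Verdict: Kummer (I3) applies (x = -1; c = 21/2 equals 1+a-b for upper {-5/2, 7}: listed pattern). Hence: (10669659/4194304) * pi.

Structural cue: from the first term 11/5: the lower running product (C = 11/5) is a rising factorial.
Step ratio: r(k) = (-1) * (k-5/2) (k+7) / [(k+21/2) (k+1)] - poly over poly, x = (-1) from leading terms; C = 11/5 at k = 0.


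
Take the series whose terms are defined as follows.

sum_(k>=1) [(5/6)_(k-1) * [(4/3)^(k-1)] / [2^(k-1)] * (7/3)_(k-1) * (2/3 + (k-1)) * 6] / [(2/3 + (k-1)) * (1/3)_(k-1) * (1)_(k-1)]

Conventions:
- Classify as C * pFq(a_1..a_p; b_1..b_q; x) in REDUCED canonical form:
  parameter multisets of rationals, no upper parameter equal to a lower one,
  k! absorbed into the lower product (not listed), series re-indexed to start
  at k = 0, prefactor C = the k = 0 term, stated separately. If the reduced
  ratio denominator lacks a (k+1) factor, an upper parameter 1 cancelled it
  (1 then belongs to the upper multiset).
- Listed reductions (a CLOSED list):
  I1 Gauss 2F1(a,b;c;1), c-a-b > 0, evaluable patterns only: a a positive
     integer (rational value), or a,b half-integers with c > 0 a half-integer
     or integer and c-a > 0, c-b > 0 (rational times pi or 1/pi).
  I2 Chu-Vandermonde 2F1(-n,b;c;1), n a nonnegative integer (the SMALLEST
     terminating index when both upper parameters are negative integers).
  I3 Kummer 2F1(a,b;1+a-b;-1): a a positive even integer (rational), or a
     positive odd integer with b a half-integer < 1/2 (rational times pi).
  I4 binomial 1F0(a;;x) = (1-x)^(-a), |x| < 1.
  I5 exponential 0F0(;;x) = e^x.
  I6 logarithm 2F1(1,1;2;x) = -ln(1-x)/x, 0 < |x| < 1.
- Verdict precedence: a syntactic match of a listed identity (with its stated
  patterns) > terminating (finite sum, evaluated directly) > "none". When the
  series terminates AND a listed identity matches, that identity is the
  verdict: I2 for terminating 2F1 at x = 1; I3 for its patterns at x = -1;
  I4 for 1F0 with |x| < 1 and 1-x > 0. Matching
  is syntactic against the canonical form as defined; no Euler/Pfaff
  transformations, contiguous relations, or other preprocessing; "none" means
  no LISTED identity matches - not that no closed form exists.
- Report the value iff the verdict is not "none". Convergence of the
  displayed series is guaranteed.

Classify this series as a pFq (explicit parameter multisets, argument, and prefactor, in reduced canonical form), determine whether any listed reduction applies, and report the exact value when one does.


With C = 6: the canonical form is 2F1(5/6, 7/3; 1/3; 2/3). Verdict: no listed reduction: x = 2/3 and upper {5/6, 7/3} fail every I1-I6 pattern.

The tell: t_0 being 6, the two k-th powers (C = 6, x = 2/3) combine into one argument.
Consecutive-term ratio: r(k) = (2/3) * (k+5/6) (k+7/3) / [(k+1/3) (k+1)] - rational; roots negated = parameters, x = (2/3), C = 6.


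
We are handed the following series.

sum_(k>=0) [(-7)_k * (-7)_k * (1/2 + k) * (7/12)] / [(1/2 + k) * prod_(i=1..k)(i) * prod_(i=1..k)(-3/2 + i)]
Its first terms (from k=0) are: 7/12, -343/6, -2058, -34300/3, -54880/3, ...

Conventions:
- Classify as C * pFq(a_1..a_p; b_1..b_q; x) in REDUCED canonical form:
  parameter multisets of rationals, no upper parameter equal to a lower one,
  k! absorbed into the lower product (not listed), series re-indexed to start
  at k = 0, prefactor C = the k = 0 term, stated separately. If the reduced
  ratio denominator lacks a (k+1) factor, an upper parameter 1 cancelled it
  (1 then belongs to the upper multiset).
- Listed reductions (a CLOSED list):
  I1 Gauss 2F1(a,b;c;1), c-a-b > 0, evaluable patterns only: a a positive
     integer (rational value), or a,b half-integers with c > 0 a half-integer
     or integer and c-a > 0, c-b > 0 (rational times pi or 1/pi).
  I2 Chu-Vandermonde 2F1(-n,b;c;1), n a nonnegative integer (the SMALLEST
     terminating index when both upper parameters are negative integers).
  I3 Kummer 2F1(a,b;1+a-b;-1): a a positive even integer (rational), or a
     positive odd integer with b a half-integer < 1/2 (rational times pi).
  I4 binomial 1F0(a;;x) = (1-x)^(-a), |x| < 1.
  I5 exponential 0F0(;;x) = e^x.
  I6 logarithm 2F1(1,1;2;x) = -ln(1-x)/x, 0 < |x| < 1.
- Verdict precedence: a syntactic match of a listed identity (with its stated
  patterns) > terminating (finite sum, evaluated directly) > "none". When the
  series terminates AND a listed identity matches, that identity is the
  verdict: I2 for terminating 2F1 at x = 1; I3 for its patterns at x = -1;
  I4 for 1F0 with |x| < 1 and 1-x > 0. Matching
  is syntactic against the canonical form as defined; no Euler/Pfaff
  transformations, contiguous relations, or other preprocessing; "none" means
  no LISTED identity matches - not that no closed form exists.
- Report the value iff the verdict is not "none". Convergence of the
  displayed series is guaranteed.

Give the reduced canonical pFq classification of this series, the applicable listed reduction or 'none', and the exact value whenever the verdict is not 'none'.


Prefactor 7/12, argument 1: 2F1 with upper {-7, -7} over lower {-1/2}. Verdict: Chu-Vandermonde (I2) matches (terminating 2F1 at x = 1 with n = 7, b = -7, c = -1/2). Its exact value is -16900975/396.

First insight: t_0 being 7/12, striking the common factor k + 1/2 reduces the term (C = 7/12).
Step ratio: r(k) = 1 * (k-7) (k-7) / [(k-1/2) (k+1)] - rational in k, leading ratio 1; with t_0 = 7/12, classification follows.


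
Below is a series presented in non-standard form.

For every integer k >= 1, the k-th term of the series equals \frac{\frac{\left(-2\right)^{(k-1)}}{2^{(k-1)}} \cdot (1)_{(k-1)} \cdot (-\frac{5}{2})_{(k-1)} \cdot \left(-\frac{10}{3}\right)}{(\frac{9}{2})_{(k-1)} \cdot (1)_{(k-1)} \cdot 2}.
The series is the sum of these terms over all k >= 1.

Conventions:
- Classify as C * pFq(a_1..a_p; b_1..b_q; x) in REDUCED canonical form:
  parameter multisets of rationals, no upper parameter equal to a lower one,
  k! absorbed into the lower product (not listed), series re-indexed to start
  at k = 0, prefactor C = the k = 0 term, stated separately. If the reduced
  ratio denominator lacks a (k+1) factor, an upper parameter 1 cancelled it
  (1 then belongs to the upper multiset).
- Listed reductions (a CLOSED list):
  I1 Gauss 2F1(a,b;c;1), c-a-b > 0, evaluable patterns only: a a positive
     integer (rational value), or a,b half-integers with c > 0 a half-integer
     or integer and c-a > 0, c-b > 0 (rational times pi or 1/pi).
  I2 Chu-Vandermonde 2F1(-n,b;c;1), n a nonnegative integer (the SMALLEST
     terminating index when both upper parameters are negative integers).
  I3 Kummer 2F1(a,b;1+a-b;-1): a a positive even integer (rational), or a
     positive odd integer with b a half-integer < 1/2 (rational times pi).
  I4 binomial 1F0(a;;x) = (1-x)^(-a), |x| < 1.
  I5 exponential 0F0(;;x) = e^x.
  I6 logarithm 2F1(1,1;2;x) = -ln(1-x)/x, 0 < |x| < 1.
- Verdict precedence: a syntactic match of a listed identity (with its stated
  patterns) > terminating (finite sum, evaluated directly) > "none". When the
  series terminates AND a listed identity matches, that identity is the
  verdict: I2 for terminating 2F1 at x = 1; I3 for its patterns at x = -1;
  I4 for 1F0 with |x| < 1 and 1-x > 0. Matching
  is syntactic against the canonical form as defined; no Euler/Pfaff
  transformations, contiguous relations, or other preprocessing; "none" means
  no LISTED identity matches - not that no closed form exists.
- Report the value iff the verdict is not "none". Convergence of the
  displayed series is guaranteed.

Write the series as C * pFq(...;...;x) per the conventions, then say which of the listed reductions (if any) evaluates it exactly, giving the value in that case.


Classification (C = -\frac{5}{3}): 2F1 with upper {-\frac{5}{2}, 1}, lower {\frac{9}{2}}, argument x = -1. Verdict: Kummer's theorem (I3) matches (x = -1; c = \frac{9}{2} equals 1+a-b for upper {-\frac{5}{2}, 1}: listed pattern). Its exact value is \left(-\frac{175}{192}\right) \cdot \pi.

The tell: x = -1 and the constant factors (prefactor -5/3) combine into one prefactor.
Ratio: r(k) = -1 * (k-\frac{5}{2}) (k+1) / [(k+\frac{9}{2}) (k+1)] - rational in k. x = -1; t_0 = -\frac{5}{3}; negate the roots.
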